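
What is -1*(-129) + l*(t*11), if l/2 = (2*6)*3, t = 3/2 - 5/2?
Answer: -663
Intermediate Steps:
t = -1 (t = 3*(1/2) - 5*1/2 = 3/2 - 5/2 = -1)
l = 72 (l = 2*((2*6)*3) = 2*(12*3) = 2*36 = 72)
-1*(-129) + l*(t*11) = -1*(-129) + 72*(-1*11) = 129 + 72*(-11) = 129 - 792 = -663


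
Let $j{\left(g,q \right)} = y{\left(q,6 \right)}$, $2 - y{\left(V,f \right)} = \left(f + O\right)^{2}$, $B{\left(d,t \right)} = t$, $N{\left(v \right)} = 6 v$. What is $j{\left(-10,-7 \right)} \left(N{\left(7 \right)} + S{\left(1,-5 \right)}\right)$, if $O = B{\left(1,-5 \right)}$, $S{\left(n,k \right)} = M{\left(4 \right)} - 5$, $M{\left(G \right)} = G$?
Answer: $41$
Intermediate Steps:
$S{\left(n,k \right)} = -1$ ($S{\left(n,k \right)} = 4 - 5 = -1$)
$O = -5$
$y{\left(V,f \right)} = 2 - \left(-5 + f\right)^{2}$ ($y{\left(V,f \right)} = 2 - \left(f - 5\right)^{2} = 2 - \left(-5 + f\right)^{2}$)
$j{\left(g,q \right)} = 1$ ($j{\left(g,q \right)} = 2 - \left(-5 + 6\right)^{2} = 2 - 1^{2} = 2 - 1 = 1$)
$j{\left(-10,-7 \right)} \left(N{\left(7 \right)} + S{\left(1,-5 \right)}\right) = 1 \left(6 \cdot 7 - 1\right) = 1 \left(42 - 1\right) = 1 \cdot 41 = 41$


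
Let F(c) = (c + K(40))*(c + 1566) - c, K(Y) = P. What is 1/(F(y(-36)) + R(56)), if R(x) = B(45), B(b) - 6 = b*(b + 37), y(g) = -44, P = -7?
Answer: -1/73882 ≈ -1.3535e-5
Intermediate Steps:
K(Y) = -7
B(b) = 6 + b*(37 + b) (B(b) = 6 + b*(b + 37) = 6 + b*(37 + b))
R(x) = 3696 (R(x) = 6 + 45**2 + 37*45 = 6 + 2025 + 1665 = 3696)
F(c) = -c + (-7 + c)*(1566 + c) (F(c) = (c - 7)*(c + 1566) - c = (-7 + c)*(1566 + c) - c = -c + (-7 + c)*(1566 + c))
1/(F(y(-36)) + R(56)) = 1/((-10962 + (-44)**2 + 1558*(-44)) + 3696) = 1/((-10962 + 1936 - 68552) + 3696) = 1/(-77578 + 3696) = 1/(-73882) = -1/73882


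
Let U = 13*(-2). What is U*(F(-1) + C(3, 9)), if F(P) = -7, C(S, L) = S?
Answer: 104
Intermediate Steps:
U = -26
U*(F(-1) + C(3, 9)) = -26*(-7 + 3) = -26*(-4) = 104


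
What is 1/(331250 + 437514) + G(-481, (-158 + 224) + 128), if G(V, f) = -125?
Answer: -96095499/768764 ≈ -125.00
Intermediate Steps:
1/(331250 + 437514) + G(-481, (-158 + 224) + 128) = 1/(331250 + 437514) - 125 = 1/768764 - 125 = -96095499/768764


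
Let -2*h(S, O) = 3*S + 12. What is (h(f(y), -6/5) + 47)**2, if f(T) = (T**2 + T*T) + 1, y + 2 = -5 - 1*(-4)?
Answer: 625/4 ≈ 156.25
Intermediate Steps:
y = -3 (y = -2 + (-5 - 1*(-4)) = -2 + (-5 + 4) = -2 - 1 = -3)
f(T) = 1 + 2*T**2 (f(T) = (T**2 + T**2) + 1 = 2*T**2 + 1 = 1 + 2*T**2)
h(S, O) = -6 - 3*S/2 (h(S, O) = -(3*S + 12)/2 = -(12 + 3*S)/2 = -6 - 3*S/2)
(h(f(y), -6/5) + 47)**2 = ((-6 - 3*(1 + 2*(-3)**2)/2) + 47)**2 = ((-6 - 3*(1 + 2*9)/2) + 47)**2 = ((-6 - 3*(1 + 18)/2) + 47)**2 = ((-6 - 3/2*19) + 47)**2 = ((-6 - 57/2) + 47)**2 = (-69/2 + 47)**2 = (25/2)**2 = 625/4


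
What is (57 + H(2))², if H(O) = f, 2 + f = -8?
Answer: 2209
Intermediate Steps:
f = -10 (f = -2 - 8 = -10)
H(O) = -10
(57 + H(2))² = (57 - 10)² = 47² = 2209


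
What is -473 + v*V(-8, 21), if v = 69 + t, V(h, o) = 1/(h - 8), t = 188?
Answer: -7825/16 ≈ -489.06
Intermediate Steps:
V(h, o) = 1/(-8 + h)
v = 257 (v = 69 + 188 = 257)
-473 + v*V(-8, 21) = -473 + 257/(-8 - 8) = -473 + 257/(-16) = -473 + 257*(-1/16) = -473 - 257/16 = -7825/16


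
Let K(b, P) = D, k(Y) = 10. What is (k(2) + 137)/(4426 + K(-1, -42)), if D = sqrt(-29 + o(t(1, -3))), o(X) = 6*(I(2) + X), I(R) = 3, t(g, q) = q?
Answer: 216874/6529835 - 49*I*sqrt(29)/6529835 ≈ 0.033213 - 4.041e-5*I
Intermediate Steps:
o(X) = 18 + 6*X (o(X) = 6*(3 + X) = 18 + 6*X)
D = I*sqrt(29) (D = sqrt(-29 + (18 + 6*(-3))) = sqrt(-29 + (18 - 18)) = sqrt(-29 + 0) = sqrt(-29) = I*sqrt(29) ≈ 5.3852*I)
K(b, P) = I*sqrt(29)
(k(2) + 137)/(4426 + K(-1, -42)) = (10 + 137)/(4426 + I*sqrt(29)) = 147/(4426 + I*sqrt(29))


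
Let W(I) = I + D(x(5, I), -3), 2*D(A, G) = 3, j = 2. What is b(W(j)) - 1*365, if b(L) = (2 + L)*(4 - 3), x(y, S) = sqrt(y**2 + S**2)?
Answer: -719/2 ≈ -359.50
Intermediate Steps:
x(y, S) = sqrt(S**2 + y**2)
D(A, G) = 3/2 (D(A, G) = (1/2)*3 = 3/2)
W(I) = 3/2 + I (W(I) = I + 3/2 = 3/2 + I)
b(L) = 2 + L (b(L) = (2 + L)*1 = 2 + L)
b(W(j)) - 1*365 = (2 + (3/2 + 2)) - 1*365 = (2 + 7/2) - 365 = 11/2 - 365 = -719/2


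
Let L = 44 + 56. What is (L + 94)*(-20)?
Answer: -3880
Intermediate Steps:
L = 100
(L + 94)*(-20) = (100 + 94)*(-20) = 194*(-20) = -3880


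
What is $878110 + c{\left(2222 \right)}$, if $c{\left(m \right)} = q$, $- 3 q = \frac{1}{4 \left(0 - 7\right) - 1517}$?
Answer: $\frac{4070039851}{4635} \approx 8.7811 \cdot 10^{5}$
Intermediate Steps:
$q = \frac{1}{4635}$ ($q = - \frac{1}{3 \left(4 \left(0 - 7\right) - 1517\right)} = - \frac{1}{3 \left(4 \left(-7\right) - 1517\right)} = - \frac{1}{3 \left(-28 - 1517\right)} = - \frac{1}{3 \left(-1545\right)} = \left(- \frac{1}{3}\right) \left(- \frac{1}{1545}\right) = \frac{1}{4635} \approx 0.00021575$)
$c{\left(m \right)} = \frac{1}{4635}$
$878110 + c{\left(2222 \right)} = 878110 + \frac{1}{4635} = \frac{4070039851}{4635}$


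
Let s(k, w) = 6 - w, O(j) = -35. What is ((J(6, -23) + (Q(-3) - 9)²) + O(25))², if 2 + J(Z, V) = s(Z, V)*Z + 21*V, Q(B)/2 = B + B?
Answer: 9025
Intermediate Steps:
Q(B) = 4*B (Q(B) = 2*(B + B) = 2*(2*B) = 4*B)
J(Z, V) = -2 + 21*V + Z*(6 - V) (J(Z, V) = -2 + ((6 - V)*Z + 21*V) = -2 + (Z*(6 - V) + 21*V) = -2 + (21*V + Z*(6 - V)) = -2 + 21*V + Z*(6 - V))
((J(6, -23) + (Q(-3) - 9)²) + O(25))² = (((-2 + 21*(-23) - 1*6*(-6 - 23)) + (4*(-3) - 9)²) - 35)² = (((-2 - 483 - 1*6*(-29)) + (-12 - 9)²) - 35)² = (((-2 - 483 + 174) + (-21)²) - 35)² = ((-311 + 441) - 35)² = (130 - 35)² = 95² = 9025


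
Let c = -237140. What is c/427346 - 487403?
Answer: -104144979789/213673 ≈ -4.8740e+5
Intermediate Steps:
c/427346 - 487403 = -237140/427346 - 487403 = -237140*1/427346 - 487403 = -118570/213673 - 487403 = -104144979789/213673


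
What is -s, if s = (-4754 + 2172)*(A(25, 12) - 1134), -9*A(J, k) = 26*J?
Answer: -28030192/9 ≈ -3.1145e+6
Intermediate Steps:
A(J, k) = -26*J/9
s = 28030192/9 (s = (-4754 + 2172)*(-26/9*25 - 1134) = -2582*(-650/9 - 1134) = -2582*(-10856/9) = 28030192/9 ≈ 3.1145e+6)
-s = -1*28030192/9 = -28030192/9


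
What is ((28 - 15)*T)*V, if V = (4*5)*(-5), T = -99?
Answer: 128700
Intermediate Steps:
V = -100 (V = 20*(-5) = -100)
((28 - 15)*T)*V = ((28 - 15)*(-99))*(-100) = (13*(-99))*(-100) = -1287*(-100) = 128700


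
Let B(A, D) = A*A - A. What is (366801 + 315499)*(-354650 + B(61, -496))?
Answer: -239480477000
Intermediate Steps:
B(A, D) = A² - A
(366801 + 315499)*(-354650 + B(61, -496)) = (366801 + 315499)*(-354650 + 61*(-1 + 61)) = 682300*(-354650 + 61*60) = 682300*(-354650 + 3660) = 682300*(-350990) = -239480477000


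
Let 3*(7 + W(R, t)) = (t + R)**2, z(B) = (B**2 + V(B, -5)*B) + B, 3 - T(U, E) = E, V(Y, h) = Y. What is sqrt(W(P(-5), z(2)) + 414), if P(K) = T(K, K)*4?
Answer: sqrt(995) ≈ 31.544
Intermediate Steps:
T(U, E) = 3 - E
z(B) = B + 2*B**2 (z(B) = (B**2 + B*B) + B = (B**2 + B**2) + B = 2*B**2 + B = B + 2*B**2)
P(K) = 12 - 4*K (P(K) = (3 - K)*4 = 12 - 4*K)
W(R, t) = -7 + (R + t)**2/3 (W(R, t) = -7 + (t + R)**2/3 = -7 + (R + t)**2/3)
sqrt(W(P(-5), z(2)) + 414) = sqrt((-7 + ((12 - 4*(-5)) + 2*(1 + 2*2))**2/3) + 414) = sqrt((-7 + ((12 + 20) + 2*(1 + 4))**2/3) + 414) = sqrt((-7 + (32 + 2*5)**2/3) + 414) = sqrt((-7 + (32 + 10)**2/3) + 414) = sqrt((-7 + (1/3)*42**2) + 414) = sqrt((-7 + (1/3)*1764) + 414) = sqrt((-7 + 588) + 414) = sqrt(581 + 414) = sqrt(995)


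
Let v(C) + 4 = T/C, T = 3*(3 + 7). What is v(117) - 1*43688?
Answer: -1703978/39 ≈ -43692.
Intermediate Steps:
T = 30 (T = 3*10 = 30)
v(C) = -4 + 30/C
v(117) - 1*43688 = (-4 + 30/117) - 1*43688 = (-4 + 30*(1/117)) - 43688 = (-4 + 10/39) - 43688 = -146/39 - 43688 = -1703978/39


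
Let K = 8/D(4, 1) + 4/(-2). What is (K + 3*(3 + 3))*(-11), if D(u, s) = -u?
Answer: -154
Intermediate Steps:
K = -4 (K = 8/((-1*4)) + 4/(-2) = 8/(-4) + 4*(-1/2) = 8*(-1/4) - 2 = -2 - 2 = -4)
(K + 3*(3 + 3))*(-11) = (-4 + 3*(3 + 3))*(-11) = (-4 + 3*6)*(-11) = (-4 + 18)*(-11) = 14*(-11) = -154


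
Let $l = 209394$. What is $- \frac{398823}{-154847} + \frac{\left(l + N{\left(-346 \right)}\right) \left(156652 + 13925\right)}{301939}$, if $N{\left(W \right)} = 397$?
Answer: $\frac{503763703984866}{4250395303} \approx 1.1852 \cdot 10^{5}$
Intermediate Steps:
$- \frac{398823}{-154847} + \frac{\left(l + N{\left(-346 \right)}\right) \left(156652 + 13925\right)}{301939} = - \frac{398823}{-154847} + \frac{\left(209394 + 397\right) \left(156652 + 13925\right)}{301939} = \left(-398823\right) \left(- \frac{1}{154847}\right) + 209791 \cdot 170577 \cdot \frac{1}{301939} = \frac{398823}{154847} + 35785519407 \cdot \frac{1}{301939} = \frac{398823}{154847} + \frac{3253229037}{27449} = \frac{503763703984866}{4250395303}$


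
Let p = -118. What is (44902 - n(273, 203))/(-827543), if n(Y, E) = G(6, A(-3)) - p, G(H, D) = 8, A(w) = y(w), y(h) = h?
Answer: -44776/827543 ≈ -0.054107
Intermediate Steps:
A(w) = w
n(Y, E) = 126 (n(Y, E) = 8 - 1*(-118) = 8 + 118 = 126)
(44902 - n(273, 203))/(-827543) = (44902 - 1*126)/(-827543) = (44902 - 126)*(-1/827543) = 44776*(-1/827543) = -44776/827543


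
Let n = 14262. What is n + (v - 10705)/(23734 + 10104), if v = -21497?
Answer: 241282677/16919 ≈ 14261.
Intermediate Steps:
n + (v - 10705)/(23734 + 10104) = 14262 + (-21497 - 10705)/(23734 + 10104) = 14262 - 32202/33838 = 14262 - 32202*1/33838 = 14262 - 16101/16919 = 241282677/16919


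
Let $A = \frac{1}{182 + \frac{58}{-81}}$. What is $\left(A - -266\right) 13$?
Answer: $\frac{50778325}{14684} \approx 3458.1$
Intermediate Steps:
$A = \frac{81}{14684}$ ($A = \frac{1}{182 + 58 \left(- \frac{1}{81}\right)} = \frac{1}{182 - \frac{58}{81}} = \frac{1}{\frac{14684}{81}} = \frac{81}{14684} \approx 0.0055162$)
$\left(A - -266\right) 13 = \left(\frac{81}{14684} - -266\right) 13 = \left(\frac{81}{14684} + 266\right) 13 = \frac{3906025}{14684} \cdot 13 = \frac{50778325}{14684}$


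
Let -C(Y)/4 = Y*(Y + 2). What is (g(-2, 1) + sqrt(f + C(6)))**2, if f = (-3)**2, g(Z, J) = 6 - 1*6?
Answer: -183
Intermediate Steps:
g(Z, J) = 0 (g(Z, J) = 6 - 6 = 0)
C(Y) = -4*Y*(2 + Y) (C(Y) = -4*Y*(Y + 2) = -4*Y*(2 + Y))
f = 9
(g(-2, 1) + sqrt(f + C(6)))**2 = (0 + sqrt(9 - 4*6*(2 + 6)))**2 = (0 + sqrt(9 - 4*6*8))**2 = (0 + sqrt(9 - 192))**2 = (0 + sqrt(-183))**2 = (0 + I*sqrt(183))**2 = (I*sqrt(183))**2 = -183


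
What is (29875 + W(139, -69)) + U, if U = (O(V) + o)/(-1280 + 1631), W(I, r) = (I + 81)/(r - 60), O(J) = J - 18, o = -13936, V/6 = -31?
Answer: 450269615/15093 ≈ 29833.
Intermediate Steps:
V = -186 (V = 6*(-31) = -186)
O(J) = -18 + J
W(I, r) = (81 + I)/(-60 + r)
U = -14140/351 (U = ((-18 - 186) - 13936)/(-1280 + 1631) = (-204 - 13936)/351 = -14140*1/351 = -14140/351 ≈ -40.285)
(29875 + W(139, -69)) + U = (29875 + (81 + 139)/(-60 - 69)) - 14140/351 = (29875 + 220/(-129)) - 14140/351 = (29875 - 1/129*220) - 14140/351 = (29875 - 220/129) - 14140/351 = 3853655/129 - 14140/351 = 450269615/15093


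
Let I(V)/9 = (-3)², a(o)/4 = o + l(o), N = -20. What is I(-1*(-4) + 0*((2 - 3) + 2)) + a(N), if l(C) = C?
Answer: -79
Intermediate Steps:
a(o) = 8*o (a(o) = 4*(o + o) = 4*(2*o) = 8*o)
I(V) = 81 (I(V) = 9*(-3)² = 9*9 = 81)
I(-1*(-4) + 0*((2 - 3) + 2)) + a(N) = 81 + 8*(-20) = 81 - 160 = -79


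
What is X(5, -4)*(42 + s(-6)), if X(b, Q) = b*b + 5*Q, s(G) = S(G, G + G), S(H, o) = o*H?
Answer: 570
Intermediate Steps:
S(H, o) = H*o
s(G) = 2*G² (s(G) = G*(G + G) = G*(2*G) = 2*G²)
X(b, Q) = b² + 5*Q
X(5, -4)*(42 + s(-6)) = (5² + 5*(-4))*(42 + 2*(-6)²) = (25 - 20)*(42 + 2*36) = 5*(42 + 72) = 5*114 = 570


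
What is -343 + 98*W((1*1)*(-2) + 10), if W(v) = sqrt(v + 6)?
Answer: -343 + 98*sqrt(14) ≈ 23.682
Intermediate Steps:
W(v) = sqrt(6 + v)
-343 + 98*W((1*1)*(-2) + 10) = -343 + 98*sqrt(6 + ((1*1)*(-2) + 10)) = -343 + 98*sqrt(6 + (1*(-2) + 10)) = -343 + 98*sqrt(6 + (-2 + 10)) = -343 + 98*sqrt(6 + 8) = -343 + 98*sqrt(14)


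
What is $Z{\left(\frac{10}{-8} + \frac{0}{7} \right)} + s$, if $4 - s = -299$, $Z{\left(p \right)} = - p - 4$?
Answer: $\frac{1201}{4} \approx 300.25$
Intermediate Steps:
$Z{\left(p \right)} = -4 - p$
$s = 303$ ($s = 4 - -299 = 4 + 299 = 303$)
$Z{\left(\frac{10}{-8} + \frac{0}{7} \right)} + s = \left(-4 - \left(\frac{10}{-8} + \frac{0}{7}\right)\right) + 303 = \left(-4 - \left(10 \left(- \frac{1}{8}\right) + 0 \cdot \frac{1}{7}\right)\right) + 303 = \left(-4 - \left(- \frac{5}{4} + 0\right)\right) + 303 = \left(-4 - - \frac{5}{4}\right) + 303 = \left(-4 + \frac{5}{4}\right) + 303 = - \frac{11}{4} + 303 = \frac{1201}{4}$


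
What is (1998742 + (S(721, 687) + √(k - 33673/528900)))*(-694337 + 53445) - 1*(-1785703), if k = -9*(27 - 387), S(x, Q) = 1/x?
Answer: -131940525224139/103 - 320446*√9063242707503/26445 ≈ -1.2810e+12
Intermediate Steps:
k = 3240 (k = -9*(-360) = 3240)
(1998742 + (S(721, 687) + √(k - 33673/528900)))*(-694337 + 53445) - 1*(-1785703) = (1998742 + (1/721 + √(3240 - 33673/528900)))*(-694337 + 53445) - 1*(-1785703) = (1998742 + (1/721 + √(3240 - 33673*1/528900)))*(-640892) + 1785703 = (1998742 + (1/721 + √(3240 - 33673/528900)))*(-640892) + 1785703 = (1998742 + (1/721 + √(1713602327/528900)))*(-640892) + 1785703 = (1998742 + (1/721 + √9063242707503/52890))*(-640892) + 1785703 = (1441092983/721 + √9063242707503/52890)*(-640892) + 1785703 = (-131940709151548/103 - 320446*√9063242707503/26445) + 1785703 = -131940525224139/103 - 320446*√9063242707503/26445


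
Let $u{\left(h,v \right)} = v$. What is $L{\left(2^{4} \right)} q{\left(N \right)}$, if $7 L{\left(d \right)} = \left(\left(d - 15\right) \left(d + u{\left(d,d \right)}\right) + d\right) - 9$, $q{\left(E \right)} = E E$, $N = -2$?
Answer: $\frac{156}{7} \approx 22.286$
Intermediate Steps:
$q{\left(E \right)} = E^{2}$
$L{\left(d \right)} = - \frac{9}{7} + \frac{d}{7} + \frac{2 d \left(-15 + d\right)}{7}$ ($L{\left(d \right)} = \frac{\left(\left(d - 15\right) \left(d + d\right) + d\right) - 9}{7} = \frac{\left(\left(-15 + d\right) 2 d + d\right) - 9}{7} = \frac{\left(2 d \left(-15 + d\right) + d\right) - 9}{7} = \frac{\left(d + 2 d \left(-15 + d\right)\right) - 9}{7} = \frac{-9 + d + 2 d \left(-15 + d\right)}{7} = - \frac{9}{7} + \frac{d}{7} + \frac{2 d \left(-15 + d\right)}{7}$)
$L{\left(2^{4} \right)} q{\left(N \right)} = \left(- \frac{9}{7} - \frac{29 \cdot 2^{4}}{7} + \frac{2 \left(2^{4}\right)^{2}}{7}\right) \left(-2\right)^{2} = \left(- \frac{9}{7} - \frac{464}{7} + \frac{2 \cdot 16^{2}}{7}\right) 4 = \left(- \frac{9}{7} - \frac{464}{7} + \frac{2}{7} \cdot 256\right) 4 = \left(- \frac{9}{7} - \frac{464}{7} + \frac{512}{7}\right) 4 = \frac{39}{7} \cdot 4 = \frac{156}{7}$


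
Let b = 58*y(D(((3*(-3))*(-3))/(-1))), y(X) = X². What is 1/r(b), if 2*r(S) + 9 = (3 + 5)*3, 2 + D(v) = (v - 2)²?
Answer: 2/15 ≈ 0.13333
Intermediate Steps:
D(v) = -2 + (-2 + v)² (D(v) = -2 + (v - 2)² = -2 + (-2 + v)²)
b = 40827418 (b = 58*(-2 + (-2 + ((3*(-3))*(-3))/(-1))²)² = 58*(-2 + (-2 - 9*(-3)*(-1))²)² = 58*(-2 + (-2 + 27*(-1))²)² = 58*(-2 + (-2 - 27)²)² = 58*(-2 + (-29)²)² = 58*(-2 + 841)² = 58*839² = 58*703921 = 40827418)
r(S) = 15/2 (r(S) = -9/2 + ((3 + 5)*3)/2 = -9/2 + (8*3)/2 = -9/2 + (½)*24 = -9/2 + 12 = 15/2)
1/r(b) = 1/(15/2) = 2/15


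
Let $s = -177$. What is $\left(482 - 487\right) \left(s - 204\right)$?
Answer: $1905$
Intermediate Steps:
$\left(482 - 487\right) \left(s - 204\right) = \left(482 - 487\right) \left(-177 - 204\right) = \left(-5\right) \left(-381\right) = 1905$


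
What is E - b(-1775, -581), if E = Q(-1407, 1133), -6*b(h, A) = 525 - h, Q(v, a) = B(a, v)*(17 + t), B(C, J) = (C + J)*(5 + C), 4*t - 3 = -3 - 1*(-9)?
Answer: -18005993/3 ≈ -6.0020e+6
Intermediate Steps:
t = 9/4 (t = ¾ + (-3 - 1*(-9))/4 = ¾ + (-3 + 9)/4 = ¾ + (¼)*6 = ¾ + 3/2 = 9/4 ≈ 2.2500)
B(C, J) = (5 + C)*(C + J)
Q(v, a) = 77*a²/4 + 385*a/4 + 385*v/4 + 77*a*v/4 (Q(v, a) = (a² + 5*a + 5*v + a*v)*(17 + 9/4) = (a² + 5*a + 5*v + a*v)*(77/4) = 77*a²/4 + 385*a/4 + 385*v/4 + 77*a*v/4)
b(h, A) = -175/2 + h/6 (b(h, A) = -(525 - h)/6 = -175/2 + h/6)
E = -6002381 (E = (77/4)*1133² + (385/4)*1133 + (385/4)*(-1407) + (77/4)*1133*(-1407) = (77/4)*1283689 + 436205/4 - 541695/4 - 122748087/4 = 98844053/4 + 436205/4 - 541695/4 - 122748087/4 = -6002381)
E - b(-1775, -581) = -6002381 - (-175/2 + (⅙)*(-1775)) = -6002381 - (-175/2 - 1775/6) = -6002381 - 1*(-1150/3) = -6002381 + 1150/3 = -18005993/3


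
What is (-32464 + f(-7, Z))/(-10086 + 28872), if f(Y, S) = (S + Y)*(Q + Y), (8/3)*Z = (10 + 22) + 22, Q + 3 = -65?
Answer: -133831/75144 ≈ -1.7810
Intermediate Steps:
Q = -68 (Q = -3 - 65 = -68)
Z = 81/4 (Z = 3*((10 + 22) + 22)/8 = 3*(32 + 22)/8 = (3/8)*54 = 81/4 ≈ 20.250)
f(Y, S) = (-68 + Y)*(S + Y) (f(Y, S) = (S + Y)*(-68 + Y) = (-68 + Y)*(S + Y))
(-32464 + f(-7, Z))/(-10086 + 28872) = (-32464 + ((-7)**2 - 68*81/4 - 68*(-7) + (81/4)*(-7)))/(-10086 + 28872) = (-32464 + (49 - 1377 + 476 - 567/4))/18786 = (-32464 - 3975/4)*(1/18786) = -133831/4*1/18786 = -133831/75144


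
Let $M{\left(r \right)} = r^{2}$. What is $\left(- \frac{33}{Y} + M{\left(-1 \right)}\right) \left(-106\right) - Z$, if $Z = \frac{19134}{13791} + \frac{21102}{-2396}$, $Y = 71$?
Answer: $- \frac{19281816455}{391011626} \approx -49.313$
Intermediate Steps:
$Z = - \frac{40862103}{5507206}$ ($Z = 19134 \cdot \frac{1}{13791} + 21102 \left(- \frac{1}{2396}\right) = \frac{6378}{4597} - \frac{10551}{1198} = - \frac{40862103}{5507206} \approx -7.4198$)
$\left(- \frac{33}{Y} + M{\left(-1 \right)}\right) \left(-106\right) - Z = \left(- \frac{33}{71} + \left(-1\right)^{2}\right) \left(-106\right) - - \frac{40862103}{5507206} = \left(\left(-33\right) \frac{1}{71} + 1\right) \left(-106\right) + \frac{40862103}{5507206} = \left(- \frac{33}{71} + 1\right) \left(-106\right) + \frac{40862103}{5507206} = \frac{38}{71} \left(-106\right) + \frac{40862103}{5507206} = - \frac{4028}{71} + \frac{40862103}{5507206} = - \frac{19281816455}{391011626}$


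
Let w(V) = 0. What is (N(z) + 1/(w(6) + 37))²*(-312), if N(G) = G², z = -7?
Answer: -1026665952/1369 ≈ -7.4994e+5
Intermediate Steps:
(N(z) + 1/(w(6) + 37))²*(-312) = ((-7)² + 1/(0 + 37))²*(-312) = (49 + 1/37)²*(-312) = (1814/37)²*(-312) = (3290596/1369)*(-312) = -1026665952/1369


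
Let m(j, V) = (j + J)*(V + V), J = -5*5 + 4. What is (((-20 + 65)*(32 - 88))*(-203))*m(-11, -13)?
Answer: 425617920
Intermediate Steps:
J = -21 (J = -25 + 4 = -21)
m(j, V) = 2*V*(-21 + j) (m(j, V) = (j - 21)*(V + V) = (-21 + j)*(2*V) = 2*V*(-21 + j))
(((-20 + 65)*(32 - 88))*(-203))*m(-11, -13) = (((-20 + 65)*(32 - 88))*(-203))*(2*(-13)*(-21 - 11)) = ((45*(-56))*(-203))*(2*(-13)*(-32)) = -2520*(-203)*832 = 511560*832 = 425617920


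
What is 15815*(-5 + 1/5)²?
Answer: 1821888/5 ≈ 3.6438e+5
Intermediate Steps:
15815*(-5 + 1/5)² = 15815*(-5 + ⅕)² = 15815*(-24/5)² = 15815*(576/25) = 1821888/5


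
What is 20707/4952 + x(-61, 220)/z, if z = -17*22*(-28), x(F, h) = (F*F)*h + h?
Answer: 48542493/589288 ≈ 82.375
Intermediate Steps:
x(F, h) = h + h*F**2 (x(F, h) = F**2*h + h = h*F**2 + h = h + h*F**2)
z = 10472 (z = -374*(-28) = 10472)
20707/4952 + x(-61, 220)/z = 20707/4952 + (220*(1 + (-61)**2))/10472 = 20707*(1/4952) + (220*(1 + 3721))*(1/10472) = 20707/4952 + (220*3722)*(1/10472) = 20707/4952 + 818840*(1/10472) = 20707/4952 + 9305/119 = 48542493/589288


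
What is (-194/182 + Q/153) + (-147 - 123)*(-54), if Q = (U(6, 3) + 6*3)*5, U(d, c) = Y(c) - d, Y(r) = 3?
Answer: 67663108/4641 ≈ 14579.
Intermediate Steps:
U(d, c) = 3 - d
Q = 75 (Q = ((3 - 1*6) + 6*3)*5 = ((3 - 6) + 18)*5 = (-3 + 18)*5 = 15*5 = 75)
(-194/182 + Q/153) + (-147 - 123)*(-54) = (-194/182 + 75/153) + (-147 - 123)*(-54) = (-194*1/182 + 75*(1/153)) - 270*(-54) = (-97/91 + 25/51) + 14580 = -2672/4641 + 14580 = 67663108/4641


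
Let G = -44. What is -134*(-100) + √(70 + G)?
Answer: 13400 + √26 ≈ 13405.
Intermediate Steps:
-134*(-100) + √(70 + G) = -134*(-100) + √(70 - 44) = 13400 + √26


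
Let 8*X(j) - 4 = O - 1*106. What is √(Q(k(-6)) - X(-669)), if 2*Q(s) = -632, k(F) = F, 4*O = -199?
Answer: I*√19010/8 ≈ 17.235*I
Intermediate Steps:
O = -199/4 (O = (¼)*(-199) = -199/4 ≈ -49.750)
Q(s) = -316 (Q(s) = (½)*(-632) = -316)
X(j) = -607/32 (X(j) = ½ + (-199/4 - 1*106)/8 = ½ + (-199/4 - 106)/8 = ½ + (⅛)*(-623/4) = ½ - 623/32 = -607/32)
√(Q(k(-6)) - X(-669)) = √(-316 - 1*(-607/32)) = √(-316 + 607/32) = √(-9505/32) = I*√19010/8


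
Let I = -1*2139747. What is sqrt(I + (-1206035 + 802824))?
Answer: I*sqrt(2542958) ≈ 1594.7*I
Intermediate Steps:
I = -2139747
sqrt(I + (-1206035 + 802824)) = sqrt(-2139747 + (-1206035 + 802824)) = sqrt(-2139747 - 403211) = sqrt(-2542958) = I*sqrt(2542958)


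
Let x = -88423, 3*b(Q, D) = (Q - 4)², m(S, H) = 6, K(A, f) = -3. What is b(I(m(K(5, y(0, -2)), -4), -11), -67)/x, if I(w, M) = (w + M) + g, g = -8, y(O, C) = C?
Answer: -289/265269 ≈ -0.0010895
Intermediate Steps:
I(w, M) = -8 + M + w (I(w, M) = (w + M) - 8 = (M + w) - 8 = -8 + M + w)
b(Q, D) = (-4 + Q)²/3 (b(Q, D) = (Q - 4)²/3 = (-4 + Q)²/3)
b(I(m(K(5, y(0, -2)), -4), -11), -67)/x = ((-4 + (-8 - 11 + 6))²/3)/(-88423) = ((-4 - 13)²/3)*(-1/88423) = ((⅓)*(-17)²)*(-1/88423) = ((⅓)*289)*(-1/88423) = (289/3)*(-1/88423) = -289/265269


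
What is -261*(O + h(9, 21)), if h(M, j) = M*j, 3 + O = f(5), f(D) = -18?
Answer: -43848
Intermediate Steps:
O = -21 (O = -3 - 18 = -21)
-261*(O + h(9, 21)) = -261*(-21 + 9*21) = -261*(-21 + 189) = -261*168 = -43848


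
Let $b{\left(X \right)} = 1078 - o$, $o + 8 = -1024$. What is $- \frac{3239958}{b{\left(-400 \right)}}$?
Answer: $- \frac{1619979}{1055} \approx -1535.5$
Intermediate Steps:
$o = -1032$ ($o = -8 - 1024 = -1032$)
$b{\left(X \right)} = 2110$ ($b{\left(X \right)} = 1078 - -1032 = 1078 + 1032 = 2110$)
$- \frac{3239958}{b{\left(-400 \right)}} = - \frac{3239958}{2110} = \left(-3239958\right) \frac{1}{2110} = - \frac{1619979}{1055}$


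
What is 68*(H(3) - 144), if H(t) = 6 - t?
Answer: -9588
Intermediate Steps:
68*(H(3) - 144) = 68*((6 - 1*3) - 144) = 68*((6 - 3) - 144) = 68*(3 - 144) = 68*(-141) = -9588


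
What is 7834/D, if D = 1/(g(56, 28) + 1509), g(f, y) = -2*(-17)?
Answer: 12087862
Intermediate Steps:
g(f, y) = 34
D = 1/1543 (D = 1/(34 + 1509) = 1/1543 ≈ 0.00064809)
7834/D = 7834/(1/1543) = 7834*1543 = 12087862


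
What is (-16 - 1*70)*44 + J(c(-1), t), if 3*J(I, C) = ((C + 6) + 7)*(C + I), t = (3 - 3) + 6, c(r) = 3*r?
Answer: -3765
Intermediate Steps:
t = 6 (t = 0 + 6 = 6)
J(I, C) = (13 + C)*(C + I)/3 (J(I, C) = (((C + 6) + 7)*(C + I))/3 = (((6 + C) + 7)*(C + I))/3 = ((13 + C)*(C + I))/3 = (13 + C)*(C + I)/3)
(-16 - 1*70)*44 + J(c(-1), t) = (-16 - 1*70)*44 + ((⅓)*6² + (13/3)*6 + 13*(3*(-1))/3 + (⅓)*6*(3*(-1))) = (-16 - 70)*44 + ((⅓)*36 + 26 + (13/3)*(-3) + (⅓)*6*(-3)) = -86*44 + (12 + 26 - 13 - 6) = -3784 + 19 = -3765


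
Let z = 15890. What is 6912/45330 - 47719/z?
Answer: -9777479/3429970 ≈ -2.8506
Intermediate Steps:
6912/45330 - 47719/z = 6912/45330 - 47719/15890 = 6912*(1/45330) - 47719*1/15890 = 1152/7555 - 6817/2270 = -9777479/3429970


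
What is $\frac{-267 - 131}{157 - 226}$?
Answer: $\frac{398}{69} \approx 5.7681$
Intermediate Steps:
$\frac{-267 - 131}{157 - 226} = - \frac{398}{-69} = \left(-398\right) \left(- \frac{1}{69}\right) = \frac{398}{69}$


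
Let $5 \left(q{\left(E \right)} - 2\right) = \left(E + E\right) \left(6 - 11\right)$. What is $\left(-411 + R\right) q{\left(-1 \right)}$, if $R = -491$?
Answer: $-3608$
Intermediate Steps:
$q{\left(E \right)} = 2 - 2 E$ ($q{\left(E \right)} = 2 + \frac{\left(E + E\right) \left(6 - 11\right)}{5} = 2 + \frac{2 E \left(-5\right)}{5} = 2 + \frac{\left(-10\right) E}{5} = 2 - 2 E$)
$\left(-411 + R\right) q{\left(-1 \right)} = \left(-411 - 491\right) \left(2 - -2\right) = - 902 \left(2 + 2\right) = \left(-902\right) 4 = -3608$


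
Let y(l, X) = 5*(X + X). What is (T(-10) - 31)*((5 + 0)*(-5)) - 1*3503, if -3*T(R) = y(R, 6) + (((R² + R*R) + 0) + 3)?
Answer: -1609/3 ≈ -536.33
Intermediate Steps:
y(l, X) = 10*X (y(l, X) = 5*(2*X) = 10*X)
T(R) = -21 - 2*R²/3 (T(R) = -(10*6 + (((R² + R*R) + 0) + 3))/3 = -(60 + (((R² + R²) + 0) + 3))/3 = -(60 + ((2*R² + 0) + 3))/3 = -(60 + (2*R² + 3))/3 = -(60 + (3 + 2*R²))/3 = -(63 + 2*R²)/3 = -21 - 2*R²/3)
(T(-10) - 31)*((5 + 0)*(-5)) - 1*3503 = ((-21 - ⅔*(-10)²) - 31)*((5 + 0)*(-5)) - 1*3503 = ((-21 - ⅔*100) - 31)*(5*(-5)) - 3503 = ((-21 - 200/3) - 31)*(-25) - 3503 = (-263/3 - 31)*(-25) - 3503 = -356/3*(-25) - 3503 = 8900/3 - 3503 = -1609/3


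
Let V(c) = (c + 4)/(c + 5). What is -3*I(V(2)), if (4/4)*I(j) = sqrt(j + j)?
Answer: -6*sqrt(21)/7 ≈ -3.9279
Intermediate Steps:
V(c) = (4 + c)/(5 + c)
I(j) = sqrt(2)*sqrt(j) (I(j) = sqrt(j + j) = sqrt(2*j) = sqrt(2)*sqrt(j))
-3*I(V(2)) = -3*sqrt(2)*sqrt((4 + 2)/(5 + 2)) = -3*sqrt(2)*sqrt(6/7) = -3*sqrt(2)*sqrt(42)/7 = -6*sqrt(21)/7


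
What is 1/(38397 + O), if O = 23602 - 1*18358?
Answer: 1/43641 ≈ 2.2914e-5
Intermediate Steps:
O = 5244 (O = 23602 - 18358 = 5244)
1/(38397 + O) = 1/(38397 + 5244) = 1/43641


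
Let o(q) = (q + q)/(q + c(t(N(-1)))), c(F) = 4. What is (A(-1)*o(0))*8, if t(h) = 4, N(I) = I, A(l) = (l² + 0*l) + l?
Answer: 0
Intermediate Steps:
A(l) = l + l² (A(l) = (l² + 0) + l = l² + l = l + l²)
o(q) = 2*q/(4 + q) (o(q) = (q + q)/(q + 4) = (2*q)/(4 + q) = 2*q/(4 + q))
(A(-1)*o(0))*8 = ((-(1 - 1))*(2*0/(4 + 0)))*8 = ((-1*0)*(2*0/4))*8 = (0*(2*0*(¼)))*8 = (0*0)*8 = 0*8 = 0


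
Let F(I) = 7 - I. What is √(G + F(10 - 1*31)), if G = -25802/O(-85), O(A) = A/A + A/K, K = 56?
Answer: 6*√1164611/29 ≈ 223.28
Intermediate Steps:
O(A) = 1 + A/56 (O(A) = A/A + A/56 = 1 + A*(1/56) = 1 + A/56)
G = 1444912/29 (G = -25802/(1 + (1/56)*(-85)) = -25802/(1 - 85/56) = -25802/(-29/56) = -25802*(-56/29) = 1444912/29 ≈ 49825.)
√(G + F(10 - 1*31)) = √(1444912/29 + (7 - (10 - 1*31))) = √(1444912/29 + (7 - (10 - 31))) = √(1444912/29 + (7 - 1*(-21))) = √(1444912/29 + (7 + 21)) = √(1444912/29 + 28) = √(1445724/29) = 6*√1164611/29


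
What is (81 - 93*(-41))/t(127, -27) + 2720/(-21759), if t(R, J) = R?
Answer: 84384106/2763393 ≈ 30.536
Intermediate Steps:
(81 - 93*(-41))/t(127, -27) + 2720/(-21759) = (81 - 93*(-41))/127 + 2720/(-21759) = (81 + 3813)*(1/127) + 2720*(-1/21759) = 3894*(1/127) - 2720/21759 = 3894/127 - 2720/21759 = 84384106/2763393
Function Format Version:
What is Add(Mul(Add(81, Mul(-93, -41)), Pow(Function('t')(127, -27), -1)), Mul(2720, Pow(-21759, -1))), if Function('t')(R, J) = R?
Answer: Rational(84384106, 2763393) ≈ 30.536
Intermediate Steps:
Add(Mul(Add(81, Mul(-93, -41)), Pow(Function('t')(127, -27), -1)), Mul(2720, Pow(-21759, -1))) = Add(Mul(Add(81, Mul(-93, -41)), Pow(127, -1)), Mul(2720, Pow(-21759, -1))) = Add(Mul(Add(81, 3813), Rational(1, 127)), Mul(2720, Rational(-1, 21759))) = Add(Mul(3894, Rational(1, 127)), Rational(-2720, 21759)) = Add(Rational(3894, 127), Rational(-2720, 21759)) = Rational(84384106, 2763393)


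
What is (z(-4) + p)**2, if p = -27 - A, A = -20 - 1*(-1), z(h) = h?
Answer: 144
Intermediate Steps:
A = -19 (A = -20 + 1 = -19)
p = -8 (p = -27 - 1*(-19) = -27 + 19 = -8)
(z(-4) + p)**2 = (-4 - 8)**2 = (-12)**2 = 144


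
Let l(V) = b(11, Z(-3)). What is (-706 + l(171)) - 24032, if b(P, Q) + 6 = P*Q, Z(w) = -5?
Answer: -24799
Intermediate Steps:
b(P, Q) = -6 + P*Q
l(V) = -61 (l(V) = -6 + 11*(-5) = -6 - 55 = -61)
(-706 + l(171)) - 24032 = (-706 - 61) - 24032 = -767 - 24032 = -24799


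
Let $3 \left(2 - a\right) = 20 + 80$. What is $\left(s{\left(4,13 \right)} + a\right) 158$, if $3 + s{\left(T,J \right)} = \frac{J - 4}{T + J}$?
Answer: $- \frac{272392}{51} \approx -5341.0$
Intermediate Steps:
$s{\left(T,J \right)} = -3 + \frac{-4 + J}{J + T}$ ($s{\left(T,J \right)} = -3 + \frac{J - 4}{T + J} = -3 + \frac{-4 + J}{J + T}$)
$a = - \frac{94}{3}$ ($a = 2 - \frac{20 + 80}{3} = 2 - \frac{100}{3} = - \frac{94}{3} \approx -31.333$)
$\left(s{\left(4,13 \right)} + a\right) 158 = \left(\frac{-4 - 12 - 26}{13 + 4} - \frac{94}{3}\right) 158 = \left(\frac{-4 - 12 - 26}{17} - \frac{94}{3}\right) 158 = \left(\frac{1}{17} \left(-42\right) - \frac{94}{3}\right) 158 = \left(- \frac{42}{17} - \frac{94}{3}\right) 158 = \left(- \frac{1724}{51}\right) 158 = - \frac{272392}{51}$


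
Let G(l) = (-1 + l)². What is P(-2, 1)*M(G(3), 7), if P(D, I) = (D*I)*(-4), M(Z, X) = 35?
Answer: 280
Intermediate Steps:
P(D, I) = -4*D*I
P(-2, 1)*M(G(3), 7) = -4*(-2)*1*35 = 8*35 = 280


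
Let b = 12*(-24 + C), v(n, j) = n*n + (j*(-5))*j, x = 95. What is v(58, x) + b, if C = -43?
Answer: -42565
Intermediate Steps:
v(n, j) = n² - 5*j² (v(n, j) = n² + (-5*j)*j = n² - 5*j²)
b = -804 (b = 12*(-24 - 43) = 12*(-67) = -804)
v(58, x) + b = (58² - 5*95²) - 804 = (3364 - 5*9025) - 804 = (3364 - 45125) - 804 = -41761 - 804 = -42565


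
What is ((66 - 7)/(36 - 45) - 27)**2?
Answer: 91204/81 ≈ 1126.0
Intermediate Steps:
((66 - 7)/(36 - 45) - 27)**2 = (59/(-9) - 27)**2 = (59*(-1/9) - 27)**2 = (-59/9 - 27)**2 = (-302/9)**2 = 91204/81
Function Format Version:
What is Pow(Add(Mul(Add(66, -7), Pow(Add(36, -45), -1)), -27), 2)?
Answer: Rational(91204, 81) ≈ 1126.0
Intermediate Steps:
Pow(Add(Mul(Add(66, -7), Pow(Add(36, -45), -1)), -27), 2) = Pow(Add(Mul(59, Pow(-9, -1)), -27), 2) = Pow(Add(Mul(59, Rational(-1, 9)), -27), 2) = Pow(Add(Rational(-59, 9), -27), 2) = Pow(Rational(-302, 9), 2) = Rational(91204, 81)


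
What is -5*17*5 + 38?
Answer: -387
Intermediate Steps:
-5*17*5 + 38 = -85*5 + 38 = -425 + 38 = -387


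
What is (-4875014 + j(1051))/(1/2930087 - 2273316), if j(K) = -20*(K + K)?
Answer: 14407396003698/6661013658491 ≈ 2.1629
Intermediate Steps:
j(K) = -40*K
(-4875014 + j(1051))/(1/2930087 - 2273316) = (-4875014 - 40*1051)/(1/2930087 - 2273316) = (-4875014 - 42040)/(1/2930087 - 2273316) = -4917054/(-6661013658491/2930087) = -4917054*(-2930087/6661013658491) = 14407396003698/6661013658491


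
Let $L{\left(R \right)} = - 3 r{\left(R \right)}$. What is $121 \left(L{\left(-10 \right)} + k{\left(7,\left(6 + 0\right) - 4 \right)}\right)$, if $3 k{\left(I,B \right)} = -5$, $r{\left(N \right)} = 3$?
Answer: $- \frac{3872}{3} \approx -1290.7$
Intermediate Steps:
$k{\left(I,B \right)} = - \frac{5}{3}$ ($k{\left(I,B \right)} = \frac{1}{3} \left(-5\right) = - \frac{5}{3}$)
$L{\left(R \right)} = -9$ ($L{\left(R \right)} = \left(-3\right) 3 = -9$)
$121 \left(L{\left(-10 \right)} + k{\left(7,\left(6 + 0\right) - 4 \right)}\right) = 121 \left(-9 - \frac{5}{3}\right) = 121 \left(- \frac{32}{3}\right) = - \frac{3872}{3}$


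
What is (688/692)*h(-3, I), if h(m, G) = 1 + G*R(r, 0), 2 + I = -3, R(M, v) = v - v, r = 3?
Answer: 172/173 ≈ 0.99422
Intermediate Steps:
R(M, v) = 0
I = -5 (I = -2 - 3 = -5)
h(m, G) = 1 (h(m, G) = 1 + G*0 = 1 + 0 = 1)
(688/692)*h(-3, I) = (688/692)*1 = (688*(1/692))*1 = (172/173)*1 = 172/173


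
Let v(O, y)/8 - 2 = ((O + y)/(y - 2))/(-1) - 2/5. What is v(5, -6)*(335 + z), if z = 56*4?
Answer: 32981/5 ≈ 6596.2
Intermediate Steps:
z = 224
v(O, y) = 64/5 - 8*(O + y)/(-2 + y) (v(O, y) = 16 + 8*(((O + y)/(y - 2))/(-1) - 2/5) = 16 + 8*(((O + y)/(-2 + y))*(-1) - 2*⅕) = 16 + 8*(((O + y)/(-2 + y))*(-1) - ⅖) = 16 + 8*(-(O + y)/(-2 + y) - ⅖) = 16 + 8*(-⅖ - (O + y)/(-2 + y)) = 16 + (-16/5 - 8*(O + y)/(-2 + y)) = 64/5 - 8*(O + y)/(-2 + y))
v(5, -6)*(335 + z) = (8*(-16 - 5*5 + 3*(-6))/(5*(-2 - 6)))*(335 + 224) = ((8/5)*(-16 - 25 - 18)/(-8))*559 = ((8/5)*(-⅛)*(-59))*559 = (59/5)*559 = 32981/5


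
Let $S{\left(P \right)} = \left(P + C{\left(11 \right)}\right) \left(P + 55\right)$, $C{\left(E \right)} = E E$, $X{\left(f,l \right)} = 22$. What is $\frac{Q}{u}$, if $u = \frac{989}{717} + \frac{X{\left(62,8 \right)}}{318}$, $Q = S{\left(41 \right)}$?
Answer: $\frac{295495776}{27523} \approx 10736.0$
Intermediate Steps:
$C{\left(E \right)} = E^{2}$
$S{\left(P \right)} = \left(55 + P\right) \left(121 + P\right)$ ($S{\left(P \right)} = \left(P + 11^{2}\right) \left(P + 55\right) = \left(P + 121\right) \left(55 + P\right) = \left(121 + P\right) \left(55 + P\right) = \left(55 + P\right) \left(121 + P\right)$)
$Q = 15552$ ($Q = 6655 + 41^{2} + 176 \cdot 41 = 6655 + 1681 + 7216 = 15552$)
$u = \frac{55046}{38001}$ ($u = \frac{989}{717} + \frac{22}{318} = 989 \cdot \frac{1}{717} + 22 \cdot \frac{1}{318} = \frac{989}{717} + \frac{11}{159} = \frac{55046}{38001} \approx 1.4485$)
$\frac{Q}{u} = \frac{15552}{\frac{55046}{38001}} = 15552 \cdot \frac{38001}{55046} = \frac{295495776}{27523}$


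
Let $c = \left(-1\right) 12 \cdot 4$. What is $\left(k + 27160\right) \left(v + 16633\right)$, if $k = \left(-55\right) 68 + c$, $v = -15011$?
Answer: $37909384$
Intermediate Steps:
$c = -48$ ($c = \left(-12\right) 4 = -48$)
$k = -3788$ ($k = \left(-55\right) 68 - 48 = -3740 - 48 = -3788$)
$\left(k + 27160\right) \left(v + 16633\right) = \left(-3788 + 27160\right) \left(-15011 + 16633\right) = 23372 \cdot 1622 = 37909384$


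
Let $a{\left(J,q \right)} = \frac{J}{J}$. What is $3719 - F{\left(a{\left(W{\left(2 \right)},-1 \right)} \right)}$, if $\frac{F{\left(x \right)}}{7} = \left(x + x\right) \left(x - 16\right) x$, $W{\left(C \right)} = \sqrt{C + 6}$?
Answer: $3929$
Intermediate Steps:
$W{\left(C \right)} = \sqrt{6 + C}$
$a{\left(J,q \right)} = 1$
$F{\left(x \right)} = 14 x^{2} \left(-16 + x\right)$ ($F{\left(x \right)} = 7 \left(x + x\right) \left(x - 16\right) x = 7 \cdot 2 x \left(-16 + x\right) x = 7 \cdot 2 x^{2} \left(-16 + x\right) = 14 x^{2} \left(-16 + x\right)$)
$3719 - F{\left(a{\left(W{\left(2 \right)},-1 \right)} \right)} = 3719 - 14 \cdot 1^{2} \left(-16 + 1\right) = 3719 - 14 \cdot 1 \left(-15\right) = 3719 - -210 = 3719 + 210 = 3929$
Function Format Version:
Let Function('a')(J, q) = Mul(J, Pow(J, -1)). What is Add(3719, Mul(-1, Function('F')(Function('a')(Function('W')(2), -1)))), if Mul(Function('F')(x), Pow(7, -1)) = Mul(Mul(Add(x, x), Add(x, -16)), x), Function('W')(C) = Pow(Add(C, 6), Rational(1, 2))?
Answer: 3929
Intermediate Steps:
Function('W')(C) = Pow(Add(6, C), Rational(1, 2))
Function('a')(J, q) = 1
Function('F')(x) = Mul(14, Pow(x, 2), Add(-16, x)) (Function('F')(x) = Mul(7, Mul(Mul(Add(x, x), Add(x, -16)), x)) = Mul(7, Mul(Mul(Mul(2, x), Add(-16, x)), x)) = Mul(7, Mul(Mul(2, x, Add(-16, x)), x)) = Mul(7, Mul(2, Pow(x, 2), Add(-16, x))) = Mul(14, Pow(x, 2), Add(-16, x)))
Add(3719, Mul(-1, Function('F')(Function('a')(Function('W')(2), -1)))) = Add(3719, Mul(-1, Mul(14, Pow(1, 2), Add(-16, 1)))) = Add(3719, Mul(-1, Mul(14, 1, -15))) = Add(3719, Mul(-1, -210)) = Add(3719, 210) = 3929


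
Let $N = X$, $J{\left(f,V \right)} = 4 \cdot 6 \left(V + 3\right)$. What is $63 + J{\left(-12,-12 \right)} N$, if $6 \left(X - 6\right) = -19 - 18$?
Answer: $99$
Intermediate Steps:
$X = - \frac{1}{6}$ ($X = 6 + \frac{-19 - 18}{6} = 6 + \frac{1}{6} \left(-37\right) = 6 - \frac{37}{6} = - \frac{1}{6} \approx -0.16667$)
$J{\left(f,V \right)} = 72 + 24 V$ ($J{\left(f,V \right)} = 24 \left(3 + V\right) = 72 + 24 V$)
$N = - \frac{1}{6} \approx -0.16667$
$63 + J{\left(-12,-12 \right)} N = 63 + \left(72 + 24 \left(-12\right)\right) \left(- \frac{1}{6}\right) = 63 + \left(72 - 288\right) \left(- \frac{1}{6}\right) = 63 - -36 = 63 + 36 = 99$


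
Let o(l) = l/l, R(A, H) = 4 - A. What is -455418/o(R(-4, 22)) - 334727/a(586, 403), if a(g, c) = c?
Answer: -183868181/403 ≈ -4.5625e+5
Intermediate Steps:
o(l) = 1
-455418/o(R(-4, 22)) - 334727/a(586, 403) = -455418/1 - 334727/403 = -455418*1 - 334727*1/403 = -455418 - 334727/403 = -183868181/403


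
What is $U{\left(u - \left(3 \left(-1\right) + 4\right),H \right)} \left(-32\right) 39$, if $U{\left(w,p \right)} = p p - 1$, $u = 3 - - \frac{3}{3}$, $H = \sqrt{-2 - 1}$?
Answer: $4992$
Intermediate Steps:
$H = i \sqrt{3}$ ($H = \sqrt{-3} = i \sqrt{3} \approx 1.732 i$)
$u = 4$ ($u = 3 - \left(-3\right) \frac{1}{3} = 3 - -1 = 3 + 1 = 4$)
$U{\left(w,p \right)} = -1 + p^{2}$ ($U{\left(w,p \right)} = p^{2} - 1 = -1 + p^{2}$)
$U{\left(u - \left(3 \left(-1\right) + 4\right),H \right)} \left(-32\right) 39 = \left(-1 + \left(i \sqrt{3}\right)^{2}\right) \left(-32\right) 39 = \left(-1 - 3\right) \left(-32\right) 39 = \left(-4\right) \left(-32\right) 39 = 128 \cdot 39 = 4992$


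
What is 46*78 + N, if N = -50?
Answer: 3538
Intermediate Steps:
46*78 + N = 46*78 - 50 = 3588 - 50 = 3538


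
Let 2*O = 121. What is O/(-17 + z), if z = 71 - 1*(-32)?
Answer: 121/172 ≈ 0.70349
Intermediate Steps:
z = 103 (z = 71 + 32 = 103)
O = 121/2 (O = (1/2)*121 = 121/2 ≈ 60.500)
O/(-17 + z) = (121/2)/(-17 + 103) = (121/2)/86 = (1/86)*(121/2) = 121/172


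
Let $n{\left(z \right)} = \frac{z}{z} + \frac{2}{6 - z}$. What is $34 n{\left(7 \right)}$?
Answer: $-34$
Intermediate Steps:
$n{\left(z \right)} = 1 + \frac{2}{6 - z}$
$34 n{\left(7 \right)} = 34 \frac{-8 + 7}{-6 + 7} = 34 \cdot 1^{-1} \left(-1\right) = 34 \cdot 1 \left(-1\right) = 34 \left(-1\right) = -34$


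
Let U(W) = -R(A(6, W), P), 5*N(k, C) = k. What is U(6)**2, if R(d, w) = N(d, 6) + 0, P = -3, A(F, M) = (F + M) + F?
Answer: 324/25 ≈ 12.960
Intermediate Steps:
A(F, M) = M + 2*F
N(k, C) = k/5
R(d, w) = d/5 (R(d, w) = d/5 + 0 = d/5)
U(W) = -12/5 - W/5 (U(W) = -(W + 2*6)/5 = -(W + 12)/5 = -(12 + W)/5 = -(12/5 + W/5) = -12/5 - W/5)
U(6)**2 = (-12/5 - 1/5*6)**2 = (-12/5 - 6/5)**2 = (-18/5)**2 = 324/25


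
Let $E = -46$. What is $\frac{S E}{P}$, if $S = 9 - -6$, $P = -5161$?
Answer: $\frac{690}{5161} \approx 0.1337$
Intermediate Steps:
$S = 15$ ($S = 9 + 6 = 15$)
$\frac{S E}{P} = \frac{15 \left(-46\right)}{-5161} = \left(-690\right) \left(- \frac{1}{5161}\right) = \frac{690}{5161}$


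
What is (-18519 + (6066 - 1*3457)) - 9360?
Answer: -25270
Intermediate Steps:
(-18519 + (6066 - 1*3457)) - 9360 = (-18519 + (6066 - 3457)) - 9360 = (-18519 + 2609) - 9360 = -15910 - 9360 = -25270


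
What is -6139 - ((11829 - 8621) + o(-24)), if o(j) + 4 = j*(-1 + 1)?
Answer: -9343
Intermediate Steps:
o(j) = -4 (o(j) = -4 + j*(-1 + 1) = -4 + j*0 = -4 + 0 = -4)
-6139 - ((11829 - 8621) + o(-24)) = -6139 - ((11829 - 8621) - 4) = -6139 - (3208 - 4) = -6139 - 1*3204 = -6139 - 3204 = -9343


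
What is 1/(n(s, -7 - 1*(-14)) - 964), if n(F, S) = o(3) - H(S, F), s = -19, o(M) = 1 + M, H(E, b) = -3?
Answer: -1/957 ≈ -0.0010449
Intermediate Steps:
n(F, S) = 7 (n(F, S) = (1 + 3) - 1*(-3) = 4 + 3 = 7)
1/(n(s, -7 - 1*(-14)) - 964) = 1/(7 - 964) = 1/(-957) = -1/957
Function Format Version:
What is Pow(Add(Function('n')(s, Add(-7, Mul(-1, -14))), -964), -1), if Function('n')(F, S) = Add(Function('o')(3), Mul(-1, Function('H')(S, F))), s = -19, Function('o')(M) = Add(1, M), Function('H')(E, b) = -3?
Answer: Rational(-1, 957) ≈ -0.0010449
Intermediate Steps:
Function('n')(F, S) = 7 (Function('n')(F, S) = Add(Add(1, 3), Mul(-1, -3)) = Add(4, 3) = 7)
Pow(Add(Function('n')(s, Add(-7, Mul(-1, -14))), -964), -1) = Pow(Add(7, -964), -1) = Pow(-957, -1) = Rational(-1, 957)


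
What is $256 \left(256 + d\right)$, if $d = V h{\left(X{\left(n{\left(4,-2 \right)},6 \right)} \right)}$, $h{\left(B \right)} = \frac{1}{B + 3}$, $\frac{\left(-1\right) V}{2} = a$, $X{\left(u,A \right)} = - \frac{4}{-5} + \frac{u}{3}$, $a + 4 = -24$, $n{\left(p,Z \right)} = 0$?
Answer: $\frac{1316864}{19} \approx 69309.0$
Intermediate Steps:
$a = -28$ ($a = -4 - 24 = -28$)
$X{\left(u,A \right)} = \frac{4}{5} + \frac{u}{3}$ ($X{\left(u,A \right)} = \left(-4\right) \left(- \frac{1}{5}\right) + u \frac{1}{3} = \frac{4}{5} + \frac{u}{3}$)
$V = 56$ ($V = \left(-2\right) \left(-28\right) = 56$)
$h{\left(B \right)} = \frac{1}{3 + B}$
$d = \frac{280}{19}$ ($d = \frac{56}{3 + \left(\frac{4}{5} + \frac{1}{3} \cdot 0\right)} = \frac{56}{3 + \left(\frac{4}{5} + 0\right)} = \frac{56}{3 + \frac{4}{5}} = \frac{56}{\frac{19}{5}} = 56 \cdot \frac{5}{19} = \frac{280}{19} \approx 14.737$)
$256 \left(256 + d\right) = 256 \left(256 + \frac{280}{19}\right) = 256 \cdot \frac{5144}{19} = \frac{1316864}{19}$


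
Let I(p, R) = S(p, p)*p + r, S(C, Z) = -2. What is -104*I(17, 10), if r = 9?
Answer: 2600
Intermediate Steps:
I(p, R) = 9 - 2*p (I(p, R) = -2*p + 9 = 9 - 2*p)
-104*I(17, 10) = -104*(9 - 2*17) = -104*(9 - 34) = -104*(-25) = 2600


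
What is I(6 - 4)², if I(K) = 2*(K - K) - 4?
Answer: 16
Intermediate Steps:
I(K) = -4 (I(K) = 2*0 - 4 = 0 - 4 = -4)
I(6 - 4)² = (-4)² = 16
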